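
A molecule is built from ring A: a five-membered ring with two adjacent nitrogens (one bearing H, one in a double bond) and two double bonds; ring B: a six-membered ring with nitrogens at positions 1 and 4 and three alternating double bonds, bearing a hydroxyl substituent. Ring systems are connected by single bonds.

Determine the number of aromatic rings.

Ring A is fully conjugated (every ring atom contributes a p orbital); 2 ring double bonds (4 π electrons) plus a heteroatom lone pair (2) give 6 π electrons. That satisfies 4n+2 with n=1, so ring A is aromatic (pyrazole).
Ring B is fully conjugated (every ring atom contributes a p orbital); 3 ring double bonds give 6 π electrons. That satisfies 4n+2 with n=1, so ring B is aromatic (pyrazine).
Aromatic: A, B. Total: 2.

2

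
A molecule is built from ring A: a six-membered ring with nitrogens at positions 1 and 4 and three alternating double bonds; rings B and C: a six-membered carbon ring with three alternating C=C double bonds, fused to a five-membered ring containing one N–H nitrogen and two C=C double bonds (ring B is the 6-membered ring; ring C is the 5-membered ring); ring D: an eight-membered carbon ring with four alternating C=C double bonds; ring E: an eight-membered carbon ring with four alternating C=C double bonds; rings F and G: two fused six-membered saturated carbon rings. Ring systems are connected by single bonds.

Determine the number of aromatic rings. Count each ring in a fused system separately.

3

Ring A is fully conjugated (every ring atom contributes a p orbital); 3 ring double bonds give 6 π electrons. Since 6 = 4n+2 (n=1), ring A is aromatic (pyrazine).
Rings B and C form a fused bicyclic system (with one N–H) with 9 sp² atoms and 10 π electrons from ring double bonds plus a heteroatom lone pair. 10 = 4(2)+2, so the system is aromatic and both rings count as aromatic (indole).
Ring D has only sp² ring atoms; a planar conformation would have a fully conjugated π system of 8 electrons. But 8 = 4(2), which is 4n not 4n+2, so ring D is not aromatic (cyclooctatetraene) — cyclooctatetraene distorts into a non-planar tub to avoid antiaromaticity.
Ring E has only sp² ring atoms; a planar conformation would have a fully conjugated π system of 8 electrons. But 8 = 4(2), which is 4n not 4n+2, so ring E is not aromatic (cyclooctatetraene) — cyclooctatetraene distorts into a non-planar tub to avoid antiaromaticity.
Ring F has only sp³ atoms, so it is not fully conjugated — not aromatic (cyclohexane ring).
Ring G has only sp³ atoms, so it is not fully conjugated — not aromatic (cyclohexane ring).
Aromatic: A, B, C. Total: 3.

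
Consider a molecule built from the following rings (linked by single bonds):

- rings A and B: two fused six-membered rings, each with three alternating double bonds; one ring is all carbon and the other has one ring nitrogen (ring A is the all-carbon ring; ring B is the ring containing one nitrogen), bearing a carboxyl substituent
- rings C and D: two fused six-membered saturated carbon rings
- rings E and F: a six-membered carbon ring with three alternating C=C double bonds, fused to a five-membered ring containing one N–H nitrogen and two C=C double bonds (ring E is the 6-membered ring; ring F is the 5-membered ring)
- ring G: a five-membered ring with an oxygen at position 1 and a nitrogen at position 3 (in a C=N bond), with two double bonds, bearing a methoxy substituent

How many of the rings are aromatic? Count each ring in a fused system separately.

Rings A and B form a fused bicyclic system (with one nitrogen) with 10 sp² atoms and 10 π electrons from ring double bonds. 10 = 4(2)+2, so the system is aromatic and both rings count as aromatic (quinoline).
Ring C has only sp³ atoms, so it is not fully conjugated — not aromatic (cyclohexane ring).
Ring D has only sp³ atoms, so it is not fully conjugated — not aromatic (cyclohexane ring).
Rings E and F form a fused bicyclic system (with one N–H) with 9 sp² atoms and 10 π electrons from ring double bonds plus a heteroatom lone pair. 10 = 4(2)+2, so the system is aromatic and both rings count as aromatic (indole).
Ring G is fully conjugated (every ring atom contributes a p orbital); 2 ring double bonds (4 π electrons) plus a heteroatom lone pair (2) give 6 π electrons. Since 6 = 4n+2 (n=1), ring G is aromatic (oxazole).
Aromatic: A, B, E, F, G. Total: 5.

5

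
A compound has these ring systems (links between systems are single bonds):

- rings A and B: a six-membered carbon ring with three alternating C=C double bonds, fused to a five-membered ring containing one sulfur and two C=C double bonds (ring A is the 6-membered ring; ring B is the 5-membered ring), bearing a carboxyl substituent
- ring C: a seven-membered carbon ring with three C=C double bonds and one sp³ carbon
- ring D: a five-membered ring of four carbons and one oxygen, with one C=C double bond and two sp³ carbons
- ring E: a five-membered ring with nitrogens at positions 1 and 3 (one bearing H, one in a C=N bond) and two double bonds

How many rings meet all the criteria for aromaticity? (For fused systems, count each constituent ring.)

3

Rings A and B form a fused bicyclic system (with one sulfur) with 9 sp² atoms and 10 π electrons from ring double bonds plus a heteroatom lone pair. 10 = 4(2)+2, so the system is aromatic and both rings count as aromatic (benzothiophene).
Ring C has one sp³ carbon, so it is not fully conjugated — not aromatic (cycloheptatriene).
Ring D has two sp³ carbons, so it is not fully conjugated — not aromatic (2,3-dihydrofuran).
Ring E is fully conjugated (every ring atom contributes a p orbital); 2 ring double bonds (4 π electrons) plus a heteroatom lone pair (2) give 6 π electrons. That satisfies 4n+2 with n=1, so ring E is aromatic (imidazole).
Aromatic: A, B, E. Total: 3.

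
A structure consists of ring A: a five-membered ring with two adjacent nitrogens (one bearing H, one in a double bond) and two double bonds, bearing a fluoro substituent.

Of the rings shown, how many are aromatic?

Ring A is planar and fully conjugated; 2 ring double bonds (4 π electrons) plus a heteroatom lone pair (2) give 6 π electrons. 6 = 4(1)+2, so ring A is aromatic (pyrazole).

1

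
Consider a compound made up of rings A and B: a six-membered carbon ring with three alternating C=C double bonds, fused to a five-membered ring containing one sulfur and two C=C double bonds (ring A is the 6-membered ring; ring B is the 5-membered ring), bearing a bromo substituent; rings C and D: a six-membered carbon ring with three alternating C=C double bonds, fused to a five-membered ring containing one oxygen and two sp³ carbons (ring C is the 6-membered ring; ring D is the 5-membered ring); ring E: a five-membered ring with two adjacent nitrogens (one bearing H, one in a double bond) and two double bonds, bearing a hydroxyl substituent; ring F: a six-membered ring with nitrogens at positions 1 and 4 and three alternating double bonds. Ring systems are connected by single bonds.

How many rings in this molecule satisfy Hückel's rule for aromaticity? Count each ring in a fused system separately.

Rings A and B form a fused bicyclic system (with one sulfur) with 9 sp² atoms and 10 π electrons from ring double bonds plus a heteroatom lone pair. 10 = 4(2)+2, so the system is aromatic and both rings count as aromatic (benzothiophene).
Ring C is planar and fully conjugated; 3 ring double bonds give 6 π electrons. 6 = 4(1)+2, so ring C is aromatic (benzene ring).
Ring D has two sp³ carbons, so it is not fully conjugated — not aromatic (oxolane ring).
Ring E is planar and fully conjugated; 2 ring double bonds (4 π electrons) plus a heteroatom lone pair (2) give 6 π electrons. 6 = 4(1)+2, so ring E is aromatic (pyrazole).
Ring F is planar and fully conjugated; 3 ring double bonds give 6 π electrons. That satisfies 4n+2 with n=1, so ring F is aromatic (pyrazine).
Aromatic: A, B, C, E, F. Total: 5.

5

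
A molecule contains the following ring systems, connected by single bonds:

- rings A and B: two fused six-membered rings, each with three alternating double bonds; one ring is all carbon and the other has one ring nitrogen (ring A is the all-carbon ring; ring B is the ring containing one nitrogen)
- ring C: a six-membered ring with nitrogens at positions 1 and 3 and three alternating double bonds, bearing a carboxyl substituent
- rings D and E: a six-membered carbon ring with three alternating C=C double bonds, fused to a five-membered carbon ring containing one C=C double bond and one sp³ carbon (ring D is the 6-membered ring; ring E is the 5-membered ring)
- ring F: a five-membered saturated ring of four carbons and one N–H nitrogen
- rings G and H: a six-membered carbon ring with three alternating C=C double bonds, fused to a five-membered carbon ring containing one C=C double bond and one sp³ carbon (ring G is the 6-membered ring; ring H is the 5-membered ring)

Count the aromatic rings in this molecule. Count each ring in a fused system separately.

5

Rings A and B form a fused bicyclic system (with one nitrogen) with 10 sp² atoms and 10 π electrons from ring double bonds. 10 = 4(2)+2, so the system is aromatic and both rings count as aromatic (quinoline).
Ring C has a continuous p-orbital overlap around the ring; 3 ring double bonds give 6 π electrons. Since 6 = 4n+2 (n=1), ring C is aromatic (pyrimidine).
Ring D is fully conjugated (every ring atom contributes a p orbital); 3 ring double bonds give 6 π electrons. Since 6 = 4n+2 (n=1), ring D is aromatic (benzene ring).
Ring E has one sp³ carbon, so it is not fully conjugated — not aromatic (cyclopentene ring).
Ring F has only sp³ atoms, so it is not fully conjugated — not aromatic (pyrrolidine).
Ring G is planar and fully conjugated; 3 ring double bonds give 6 π electrons. 6 = 4(1)+2, so ring G is aromatic (benzene ring).
Ring H has one sp³ carbon, so it is not fully conjugated — not aromatic (cyclopentene ring).
Aromatic: A, B, C, D, G. Total: 5.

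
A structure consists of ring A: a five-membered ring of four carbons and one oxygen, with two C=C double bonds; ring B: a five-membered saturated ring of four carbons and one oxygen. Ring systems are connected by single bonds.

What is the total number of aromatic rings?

1

Ring A has a continuous p-orbital overlap around the ring; 2 ring double bonds (4 π electrons) plus a heteroatom lone pair (2) give 6 π electrons. That satisfies 4n+2 with n=1, so ring A is aromatic (furan).
Ring B has only sp³ atoms, so it is not fully conjugated — not aromatic (tetrahydrofuran).
Aromatic: A. Total: 1.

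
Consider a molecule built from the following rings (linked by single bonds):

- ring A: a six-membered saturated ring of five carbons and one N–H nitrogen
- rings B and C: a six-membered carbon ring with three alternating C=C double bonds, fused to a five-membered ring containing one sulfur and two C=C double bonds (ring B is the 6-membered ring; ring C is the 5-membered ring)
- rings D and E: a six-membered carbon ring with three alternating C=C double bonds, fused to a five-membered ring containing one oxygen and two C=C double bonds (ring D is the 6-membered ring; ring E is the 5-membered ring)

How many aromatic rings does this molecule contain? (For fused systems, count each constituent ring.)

Ring A has only sp³ atoms, so it is not fully conjugated — not aromatic (piperidine).
Rings B and C form a fused bicyclic system (with one sulfur) with 9 sp² atoms and 10 π electrons from ring double bonds plus a heteroatom lone pair. 10 = 4(2)+2, so the system is aromatic and both rings count as aromatic (benzothiophene).
Rings D and E form a fused bicyclic system (with one oxygen) with 9 sp² atoms and 10 π electrons from ring double bonds plus a heteroatom lone pair. 10 = 4(2)+2, so the system is aromatic and both rings count as aromatic (benzofuran).
Aromatic: B, C, D, E. Total: 4.

4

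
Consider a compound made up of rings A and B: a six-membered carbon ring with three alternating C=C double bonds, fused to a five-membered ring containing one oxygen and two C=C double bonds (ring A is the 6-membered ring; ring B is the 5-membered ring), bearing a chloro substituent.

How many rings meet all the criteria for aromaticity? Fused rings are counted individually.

Rings A and B form a fused bicyclic system (with one oxygen) with 9 sp² atoms and 10 π electrons from ring double bonds plus a heteroatom lone pair. 10 = 4(2)+2, so the system is aromatic and both rings count as aromatic (benzofuran).
Aromatic: A, B. Total: 2.

2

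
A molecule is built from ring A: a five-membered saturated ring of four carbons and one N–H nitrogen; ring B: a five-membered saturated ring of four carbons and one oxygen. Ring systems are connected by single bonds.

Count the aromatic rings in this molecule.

Ring A has only sp³ atoms, so it is not fully conjugated — not aromatic (pyrrolidine).
Ring B has only sp³ atoms, so it is not fully conjugated — not aromatic (tetrahydrofuran).
No ring is aromatic. Total: 0.

0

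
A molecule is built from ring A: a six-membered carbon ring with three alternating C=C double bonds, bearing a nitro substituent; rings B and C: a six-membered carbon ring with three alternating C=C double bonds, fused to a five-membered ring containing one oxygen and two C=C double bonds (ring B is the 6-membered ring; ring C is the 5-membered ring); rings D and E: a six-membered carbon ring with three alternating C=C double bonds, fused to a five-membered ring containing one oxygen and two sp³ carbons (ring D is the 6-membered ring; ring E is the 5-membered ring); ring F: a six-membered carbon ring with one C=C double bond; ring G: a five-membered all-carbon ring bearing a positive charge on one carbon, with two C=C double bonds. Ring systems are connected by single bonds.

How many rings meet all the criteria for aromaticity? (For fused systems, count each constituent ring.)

4

Ring A has a continuous p-orbital overlap around the ring; 3 ring double bonds give 6 π electrons. That satisfies 4n+2 with n=1, so ring A is aromatic (benzene).
Rings B and C form a fused bicyclic system (with one oxygen) with 9 sp² atoms and 10 π electrons from ring double bonds plus a heteroatom lone pair. 10 = 4(2)+2, so the system is aromatic and both rings count as aromatic (benzofuran).
Ring D has a continuous p-orbital overlap around the ring; 3 ring double bonds give 6 π electrons. That satisfies 4n+2 with n=1, so ring D is aromatic (benzene ring).
Ring E has two sp³ carbons, so it is not fully conjugated — not aromatic (oxolane ring).
Ring F has four sp³ carbons, so it is not fully conjugated — not aromatic (cyclohexene).
Ring G has only sp² ring atoms; a planar conformation would have a fully conjugated π system of 4 electrons. But 4 = 4(1), which is 4n not 4n+2, so ring G is not aromatic (cyclopentadienyl cation).
Aromatic: A, B, C, D. Total: 4.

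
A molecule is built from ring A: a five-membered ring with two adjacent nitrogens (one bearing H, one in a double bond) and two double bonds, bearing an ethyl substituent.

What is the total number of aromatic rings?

Ring A is fully conjugated (every ring atom contributes a p orbital); 2 ring double bonds (4 π electrons) plus a heteroatom lone pair (2) give 6 π electrons. That satisfies 4n+2 with n=1, so ring A is aromatic (pyrazole).

1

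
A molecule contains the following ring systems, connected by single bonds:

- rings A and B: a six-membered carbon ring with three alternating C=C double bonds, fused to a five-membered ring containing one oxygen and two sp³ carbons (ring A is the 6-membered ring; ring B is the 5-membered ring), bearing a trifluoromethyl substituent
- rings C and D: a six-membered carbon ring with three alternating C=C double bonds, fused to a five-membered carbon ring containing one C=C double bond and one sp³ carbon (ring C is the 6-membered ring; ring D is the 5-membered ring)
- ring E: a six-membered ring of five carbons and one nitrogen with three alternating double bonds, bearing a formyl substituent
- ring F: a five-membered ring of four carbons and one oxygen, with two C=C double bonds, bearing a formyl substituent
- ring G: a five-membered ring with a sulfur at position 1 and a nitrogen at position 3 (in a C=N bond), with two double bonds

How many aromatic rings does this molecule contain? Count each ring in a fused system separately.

5

Ring A is planar and fully conjugated; 3 ring double bonds give 6 π electrons. 6 = 4(1)+2, so ring A is aromatic (benzene ring).
Ring B has two sp³ carbons, so it is not fully conjugated — not aromatic (oxolane ring).
Ring C is fully conjugated (every ring atom contributes a p orbital); 3 ring double bonds give 6 π electrons. Since 6 = 4n+2 (n=1), ring C is aromatic (benzene ring).
Ring D has one sp³ carbon, so it is not fully conjugated — not aromatic (cyclopentene ring).
Ring E is fully conjugated (every ring atom contributes a p orbital); 3 ring double bonds give 6 π electrons. 6 = 4(1)+2, so ring E is aromatic (pyridine).
Ring F is planar and fully conjugated; 2 ring double bonds (4 π electrons) plus a heteroatom lone pair (2) give 6 π electrons. That satisfies 4n+2 with n=1, so ring F is aromatic (furan).
Ring G is fully conjugated (every ring atom contributes a p orbital); 2 ring double bonds (4 π electrons) plus a heteroatom lone pair (2) give 6 π electrons. Since 6 = 4n+2 (n=1), ring G is aromatic (thiazole).
Aromatic: A, C, E, F, G. Total: 5.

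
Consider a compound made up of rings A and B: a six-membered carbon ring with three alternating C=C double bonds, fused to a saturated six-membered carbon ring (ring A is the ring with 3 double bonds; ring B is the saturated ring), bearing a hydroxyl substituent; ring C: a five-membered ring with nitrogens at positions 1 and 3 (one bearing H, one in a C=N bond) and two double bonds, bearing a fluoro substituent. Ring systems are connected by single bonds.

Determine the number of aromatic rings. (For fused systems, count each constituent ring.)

Ring A has a continuous p-orbital overlap around the ring; 3 ring double bonds give 6 π electrons. 6 = 4(1)+2, so ring A is aromatic (benzene ring).
Ring B has four sp³ carbons, so it is not fully conjugated — not aromatic (cyclohexane ring).
Ring C has a continuous p-orbital overlap around the ring; 2 ring double bonds (4 π electrons) plus a heteroatom lone pair (2) give 6 π electrons. Since 6 = 4n+2 (n=1), ring C is aromatic (imidazole).
Aromatic: A, C. Total: 2.

2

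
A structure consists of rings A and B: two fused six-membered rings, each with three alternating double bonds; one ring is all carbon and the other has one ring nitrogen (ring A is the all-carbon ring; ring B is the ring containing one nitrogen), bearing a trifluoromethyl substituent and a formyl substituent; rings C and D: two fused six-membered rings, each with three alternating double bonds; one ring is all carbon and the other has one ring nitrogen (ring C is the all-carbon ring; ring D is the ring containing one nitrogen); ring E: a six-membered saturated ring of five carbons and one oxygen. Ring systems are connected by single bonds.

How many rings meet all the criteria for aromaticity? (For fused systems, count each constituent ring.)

4

Rings A and B form a fused bicyclic system (with one nitrogen) with 10 sp² atoms and 10 π electrons from ring double bonds. 10 = 4(2)+2, so the system is aromatic and both rings count as aromatic (quinoline).
Rings C and D form a fused bicyclic system (with one nitrogen) with 10 sp² atoms and 10 π electrons from ring double bonds. 10 = 4(2)+2, so the system is aromatic and both rings count as aromatic (quinoline).
Ring E has only sp³ atoms, so it is not fully conjugated — not aromatic (tetrahydropyran).
Aromatic: A, B, C, D. Total: 4.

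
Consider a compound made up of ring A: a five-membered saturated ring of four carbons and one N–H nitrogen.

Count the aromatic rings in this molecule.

0

Ring A has only sp³ atoms, so it is not fully conjugated — not aromatic (pyrrolidine).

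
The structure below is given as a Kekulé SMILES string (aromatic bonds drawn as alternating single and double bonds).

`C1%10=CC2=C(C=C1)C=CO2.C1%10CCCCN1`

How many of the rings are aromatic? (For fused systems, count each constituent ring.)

The SMILES encodes a six-membered carbon ring with three alternating C=C double bonds, fused to a five-membered ring containing one oxygen and two C=C double bonds; a six-membered saturated ring of five carbons and one N–H nitrogen.
The fused 6/5-membered bicyclic (with one oxygen) is a single π system with 9 sp² atoms and 10 π electrons from ring double bonds plus a heteroatom lone pair. 10 = 4(2)+2, so the system is aromatic and both rings count as aromatic (benzofuran).
The 6-membered ring with one N–H has only sp³ atoms, so it is not fully conjugated — not aromatic (piperidine).
2 of the 3 rings are aromatic. Total: 2.

2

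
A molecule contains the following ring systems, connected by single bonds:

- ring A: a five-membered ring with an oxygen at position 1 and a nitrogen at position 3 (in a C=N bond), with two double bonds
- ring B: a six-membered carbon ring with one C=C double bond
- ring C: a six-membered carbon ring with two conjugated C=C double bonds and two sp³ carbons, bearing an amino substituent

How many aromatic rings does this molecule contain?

Ring A is fully conjugated (every ring atom contributes a p orbital); 2 ring double bonds (4 π electrons) plus a heteroatom lone pair (2) give 6 π electrons. Since 6 = 4n+2 (n=1), ring A is aromatic (oxazole).
Ring B has four sp³ carbons, so it is not fully conjugated — not aromatic (cyclohexene).
Ring C has two sp³ carbons, so it is not fully conjugated — not aromatic (1,3-cyclohexadiene).
Aromatic: A. Total: 1.

1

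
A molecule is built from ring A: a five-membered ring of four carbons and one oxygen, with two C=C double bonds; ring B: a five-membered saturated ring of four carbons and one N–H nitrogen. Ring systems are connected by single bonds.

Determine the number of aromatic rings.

1

Ring A is fully conjugated (every ring atom contributes a p orbital); 2 ring double bonds (4 π electrons) plus a heteroatom lone pair (2) give 6 π electrons. 6 = 4(1)+2, so ring A is aromatic (furan).
Ring B has only sp³ atoms, so it is not fully conjugated — not aromatic (pyrrolidine).
Aromatic: A. Total: 1.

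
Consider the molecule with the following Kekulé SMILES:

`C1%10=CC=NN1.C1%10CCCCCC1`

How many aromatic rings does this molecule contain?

The SMILES encodes a five-membered ring with two adjacent nitrogens (one bearing H, one in a double bond) and two double bonds; a seven-membered saturated carbon ring.
The 5-membered ring with two adjacent nitrogens (one N–H, one =N–) is fully conjugated (every ring atom contributes a p orbital); 2 ring double bonds (4 π electrons) plus a heteroatom lone pair (2) give 6 π electrons. 6 = 4(1)+2, so it is aromatic (pyrazole).
The 7-membered ring has only sp³ atoms, so it is not fully conjugated — not aromatic (cycloheptane).
1 of the 2 rings is aromatic. Total: 1.

1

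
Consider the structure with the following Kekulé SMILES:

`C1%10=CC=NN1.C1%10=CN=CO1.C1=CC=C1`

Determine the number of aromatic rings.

2

The SMILES encodes a five-membered ring with two adjacent nitrogens (one bearing H, one in a double bond) and two double bonds; a five-membered ring with an oxygen at position 1 and a nitrogen at position 3 (in a C=N bond), with two double bonds; a four-membered carbon ring with two alternating C=C double bonds.
The 5-membered ring with two adjacent nitrogens (one N–H, one =N–) has a continuous p-orbital overlap around the ring; 2 ring double bonds (4 π electrons) plus a heteroatom lone pair (2) give 6 π electrons. 6 = 4(1)+2, so it is aromatic (pyrazole).
The 5-membered ring with one oxygen and one =N– is planar and fully conjugated; 2 ring double bonds (4 π electrons) plus a heteroatom lone pair (2) give 6 π electrons. That satisfies 4n+2 with n=1, so it is aromatic (oxazole).
The 4-membered ring has only sp² ring atoms; a planar conformation would have a fully conjugated π system of 4 electrons. But 4 = 4(1), which is 4n not 4n+2, so it is not aromatic (cyclobutadiene) — cyclobutadiene is antiaromatic and distorts to a rectangle.
2 of the 3 rings are aromatic. Total: 2.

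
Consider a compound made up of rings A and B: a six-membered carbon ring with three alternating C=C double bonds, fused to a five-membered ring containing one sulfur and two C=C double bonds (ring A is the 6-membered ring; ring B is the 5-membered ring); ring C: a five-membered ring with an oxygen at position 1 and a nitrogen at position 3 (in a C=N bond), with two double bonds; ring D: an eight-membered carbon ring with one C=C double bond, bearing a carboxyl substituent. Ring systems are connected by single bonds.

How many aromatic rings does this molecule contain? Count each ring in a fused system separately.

Rings A and B form a fused bicyclic system (with one sulfur) with 9 sp² atoms and 10 π electrons from ring double bonds plus a heteroatom lone pair. 10 = 4(2)+2, so the system is aromatic and both rings count as aromatic (benzothiophene).
Ring C has a continuous p-orbital overlap around the ring; 2 ring double bonds (4 π electrons) plus a heteroatom lone pair (2) give 6 π electrons. 6 = 4(1)+2, so ring C is aromatic (oxazole).
Ring D has six sp³ carbons, so it is not fully conjugated — not aromatic (cyclooctene).
Aromatic: A, B, C. Total: 3.

3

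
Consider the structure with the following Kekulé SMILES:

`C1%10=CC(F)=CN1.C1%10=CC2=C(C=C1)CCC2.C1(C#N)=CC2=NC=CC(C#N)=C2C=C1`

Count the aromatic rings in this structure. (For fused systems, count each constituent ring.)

4

The SMILES encodes a five-membered ring of four carbons and one nitrogen bearing a hydrogen, with two C=C double bonds; a six-membered carbon ring with three alternating C=C double bonds, fused to a saturated five-membered carbon ring; two fused six-membered rings, each with three alternating double bonds; one ring is all carbon and the other has one ring nitrogen.
The 5-membered ring with one N–H has a continuous p-orbital overlap around the ring; 2 ring double bonds (4 π electrons) plus a heteroatom lone pair (2) give 6 π electrons. Since 6 = 4n+2 (n=1), it is aromatic (pyrrole).
The 6-membered ring has a continuous p-orbital overlap around the ring; 3 ring double bonds give 6 π electrons. 6 = 4(1)+2, so it is aromatic (benzene ring).
The 5-membered ring has three sp³ carbons, so it is not fully conjugated — not aromatic (cyclopentane ring).
The fused 6/6-membered bicyclic (with one nitrogen) is a single π system with 10 sp² atoms and 10 π electrons from ring double bonds. 10 = 4(2)+2, so the system is aromatic and both rings count as aromatic (quinoline).
4 of the 5 rings are aromatic. Total: 4.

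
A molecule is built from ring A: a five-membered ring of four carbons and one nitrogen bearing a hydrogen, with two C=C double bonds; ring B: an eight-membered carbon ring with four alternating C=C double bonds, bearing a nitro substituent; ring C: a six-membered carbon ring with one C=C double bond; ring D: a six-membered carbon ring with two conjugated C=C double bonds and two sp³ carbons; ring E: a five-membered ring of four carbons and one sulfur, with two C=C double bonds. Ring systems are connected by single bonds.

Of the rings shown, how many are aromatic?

Ring A is planar and fully conjugated; 2 ring double bonds (4 π electrons) plus a heteroatom lone pair (2) give 6 π electrons. That satisfies 4n+2 with n=1, so ring A is aromatic (pyrrole).
Ring B has only sp² ring atoms; a planar conformation would have a fully conjugated π system of 8 electrons. But 8 = 4(2), which is 4n not 4n+2, so ring B is not aromatic (cyclooctatetraene) — cyclooctatetraene distorts into a non-planar tub to avoid antiaromaticity.
Ring C has four sp³ carbons, so it is not fully conjugated — not aromatic (cyclohexene).
Ring D has two sp³ carbons, so it is not fully conjugated — not aromatic (1,3-cyclohexadiene).
Ring E has a continuous p-orbital overlap around the ring; 2 ring double bonds (4 π electrons) plus a heteroatom lone pair (2) give 6 π electrons. Since 6 = 4n+2 (n=1), ring E is aromatic (thiophene).
Aromatic: A, E. Total: 2.

2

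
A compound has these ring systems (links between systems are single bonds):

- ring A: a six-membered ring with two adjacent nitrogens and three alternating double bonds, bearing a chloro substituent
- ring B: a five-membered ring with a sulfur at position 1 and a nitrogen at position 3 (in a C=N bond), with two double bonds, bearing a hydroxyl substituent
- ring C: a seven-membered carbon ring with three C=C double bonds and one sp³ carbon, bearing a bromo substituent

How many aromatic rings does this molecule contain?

Ring A is fully conjugated (every ring atom contributes a p orbital); 3 ring double bonds give 6 π electrons. 6 = 4(1)+2, so ring A is aromatic (pyridazine).
Ring B has a continuous p-orbital overlap around the ring; 2 ring double bonds (4 π electrons) plus a heteroatom lone pair (2) give 6 π electrons. 6 = 4(1)+2, so ring B is aromatic (thiazole).
Ring C has one sp³ carbon, so it is not fully conjugated — not aromatic (cycloheptatriene).
Aromatic: A, B. Total: 2.

2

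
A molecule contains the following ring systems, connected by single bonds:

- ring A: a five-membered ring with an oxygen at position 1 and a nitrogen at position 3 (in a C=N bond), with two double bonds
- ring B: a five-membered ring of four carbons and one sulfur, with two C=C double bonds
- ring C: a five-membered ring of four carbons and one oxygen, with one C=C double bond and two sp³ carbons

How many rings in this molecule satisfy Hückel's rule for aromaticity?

Ring A has a continuous p-orbital overlap around the ring; 2 ring double bonds (4 π electrons) plus a heteroatom lone pair (2) give 6 π electrons. 6 = 4(1)+2, so ring A is aromatic (oxazole).
Ring B is planar and fully conjugated; 2 ring double bonds (4 π electrons) plus a heteroatom lone pair (2) give 6 π electrons. That satisfies 4n+2 with n=1, so ring B is aromatic (thiophene).
Ring C has two sp³ carbons, so it is not fully conjugated — not aromatic (2,3-dihydrofuran).
Aromatic: A, B. Total: 2.

2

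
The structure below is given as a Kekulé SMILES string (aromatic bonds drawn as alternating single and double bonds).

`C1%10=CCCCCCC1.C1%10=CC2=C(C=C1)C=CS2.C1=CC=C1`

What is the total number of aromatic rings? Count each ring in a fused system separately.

The SMILES encodes an eight-membered carbon ring with one C=C double bond; a six-membered carbon ring with three alternating C=C double bonds, fused to a five-membered ring containing one sulfur and two C=C double bonds; a four-membered carbon ring with two alternating C=C double bonds.
The 8-membered ring has six sp³ carbons, so it is not fully conjugated — not aromatic (cyclooctene).
The fused 6/5-membered bicyclic (with one sulfur) is a single π system with 9 sp² atoms and 10 π electrons from ring double bonds plus a heteroatom lone pair. 10 = 4(2)+2, so the system is aromatic and both rings count as aromatic (benzothiophene).
The 4-membered ring has only sp² ring atoms; a planar conformation would have a fully conjugated π system of 4 electrons. But 4 = 4(1), which is 4n not 4n+2, so it is not aromatic (cyclobutadiene) — cyclobutadiene is antiaromatic and distorts to a rectangle.
2 of the 4 rings are aromatic. Total: 2.

2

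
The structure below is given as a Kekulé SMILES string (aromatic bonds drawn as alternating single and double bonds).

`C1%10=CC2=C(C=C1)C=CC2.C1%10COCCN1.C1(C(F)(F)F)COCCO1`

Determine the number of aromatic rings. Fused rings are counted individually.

The SMILES encodes a six-membered carbon ring with three alternating C=C double bonds, fused to a five-membered carbon ring containing one C=C double bond and one sp³ carbon; a six-membered saturated ring with an oxygen and an N–H nitrogen at positions 1 and 4; a six-membered saturated ring with oxygens at positions 1 and 4.
The 6-membered ring is fully conjugated (every ring atom contributes a p orbital); 3 ring double bonds give 6 π electrons. Since 6 = 4n+2 (n=1), it is aromatic (benzene ring).
The 5-membered ring has one sp³ carbon, so it is not fully conjugated — not aromatic (cyclopentene ring).
The 6-membered ring with one oxygen and one N–H (1,4) has only sp³ atoms, so it is not fully conjugated — not aromatic (morpholine).
The 6-membered ring with two oxygens (1,4) has only sp³ atoms, so it is not fully conjugated — not aromatic (1,4-dioxane).
1 of the 4 rings is aromatic. Total: 1.

1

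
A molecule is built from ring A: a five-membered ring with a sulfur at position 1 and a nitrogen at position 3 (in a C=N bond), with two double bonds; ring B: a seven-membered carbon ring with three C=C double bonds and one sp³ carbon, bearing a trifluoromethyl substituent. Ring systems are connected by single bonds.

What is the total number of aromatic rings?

1

Ring A is fully conjugated (every ring atom contributes a p orbital); 2 ring double bonds (4 π electrons) plus a heteroatom lone pair (2) give 6 π electrons. 6 = 4(1)+2, so ring A is aromatic (thiazole).
Ring B has one sp³ carbon, so it is not fully conjugated — not aromatic (cycloheptatriene).
Aromatic: A. Total: 1.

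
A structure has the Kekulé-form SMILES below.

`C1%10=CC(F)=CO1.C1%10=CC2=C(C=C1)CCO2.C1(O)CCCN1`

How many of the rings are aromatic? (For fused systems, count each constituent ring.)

The SMILES encodes a five-membered ring of four carbons and one oxygen, with two C=C double bonds; a six-membered carbon ring with three alternating C=C double bonds, fused to a five-membered ring containing one oxygen and two sp³ carbons; a five-membered saturated ring of four carbons and one N–H nitrogen.
The 5-membered ring with one oxygen is planar and fully conjugated; 2 ring double bonds (4 π electrons) plus a heteroatom lone pair (2) give 6 π electrons. Since 6 = 4n+2 (n=1), it is aromatic (furan).
The 6-membered ring is fully conjugated (every ring atom contributes a p orbital); 3 ring double bonds give 6 π electrons. That satisfies 4n+2 with n=1, so it is aromatic (benzene ring).
The second 5-membered ring with one oxygen has two sp³ carbons, so it is not fully conjugated — not aromatic (oxolane ring).
The 5-membered ring with one N–H has only sp³ atoms, so it is not fully conjugated — not aromatic (pyrrolidine).
2 of the 4 rings are aromatic. Total: 2.

2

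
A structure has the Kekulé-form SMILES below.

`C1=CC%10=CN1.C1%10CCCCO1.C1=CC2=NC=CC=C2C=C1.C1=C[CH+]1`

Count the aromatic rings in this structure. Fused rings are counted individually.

4

The SMILES encodes a five-membered ring of four carbons and one nitrogen bearing a hydrogen, with two C=C double bonds; a six-membered saturated ring of five carbons and one oxygen; two fused six-membered rings, each with three alternating double bonds; one ring is all carbon and the other has one ring nitrogen; a three-membered all-carbon ring bearing a positive charge on one carbon, with one C=C double bond.
The 5-membered ring with one N–H is planar and fully conjugated; 2 ring double bonds (4 π electrons) plus a heteroatom lone pair (2) give 6 π electrons. Since 6 = 4n+2 (n=1), it is aromatic (pyrrole).
The 6-membered ring with one oxygen has only sp³ atoms, so it is not fully conjugated — not aromatic (tetrahydropyran).
The fused 6/6-membered bicyclic (with one nitrogen) is a single π system with 10 sp² atoms and 10 π electrons from ring double bonds. 10 = 4(2)+2, so the system is aromatic and both rings count as aromatic (quinoline).
The 3-membered ring is fully conjugated (every ring atom contributes a p orbital); 1 ring double bond (2 π electrons) plus the carbocation's empty p orbital (0, but keeps the ring conjugated) give 2 π electrons. 2 = 4(0)+2, so it is aromatic (cyclopropenyl cation).
4 of the 5 rings are aromatic. Total: 4.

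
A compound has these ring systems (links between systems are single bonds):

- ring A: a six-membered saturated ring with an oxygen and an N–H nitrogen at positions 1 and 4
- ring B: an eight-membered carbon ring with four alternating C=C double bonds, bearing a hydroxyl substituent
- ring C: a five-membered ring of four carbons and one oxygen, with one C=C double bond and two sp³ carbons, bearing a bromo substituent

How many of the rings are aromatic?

Ring A has only sp³ atoms, so it is not fully conjugated — not aromatic (morpholine).
Ring B has only sp² ring atoms; a planar conformation would have a fully conjugated π system of 8 electrons. But 8 = 4(2), which is 4n not 4n+2, so ring B is not aromatic (cyclooctatetraene) — cyclooctatetraene distorts into a non-planar tub to avoid antiaromaticity.
Ring C has two sp³ carbons, so it is not fully conjugated — not aromatic (2,3-dihydrofuran).
No ring is aromatic. Total: 0.

0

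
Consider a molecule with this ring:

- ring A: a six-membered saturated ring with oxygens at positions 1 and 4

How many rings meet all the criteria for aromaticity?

0

Ring A has only sp³ atoms, so it is not fully conjugated — not aromatic (1,4-dioxane).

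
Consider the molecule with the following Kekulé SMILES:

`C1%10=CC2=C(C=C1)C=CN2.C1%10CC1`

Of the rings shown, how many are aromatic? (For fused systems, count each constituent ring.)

2

The SMILES encodes a six-membered carbon ring with three alternating C=C double bonds, fused to a five-membered ring containing one N–H nitrogen and two C=C double bonds; a three-membered saturated carbon ring.
The fused 6/5-membered bicyclic (with one N–H) is a single π system with 9 sp² atoms and 10 π electrons from ring double bonds plus a heteroatom lone pair. 10 = 4(2)+2, so the system is aromatic and both rings count as aromatic (indole).
The 3-membered ring has only sp³ atoms, so it is not fully conjugated — not aromatic (cyclopropane).
2 of the 3 rings are aromatic. Total: 2.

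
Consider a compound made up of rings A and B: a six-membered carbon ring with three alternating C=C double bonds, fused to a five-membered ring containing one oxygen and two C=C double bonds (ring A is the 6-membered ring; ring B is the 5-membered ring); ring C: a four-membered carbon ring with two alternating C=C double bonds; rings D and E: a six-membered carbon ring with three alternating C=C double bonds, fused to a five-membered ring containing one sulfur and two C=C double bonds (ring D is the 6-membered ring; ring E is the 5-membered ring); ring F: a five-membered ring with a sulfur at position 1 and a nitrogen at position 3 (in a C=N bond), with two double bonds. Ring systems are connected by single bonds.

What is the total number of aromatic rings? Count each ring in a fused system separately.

5

Rings A and B form a fused bicyclic system (with one oxygen) with 9 sp² atoms and 10 π electrons from ring double bonds plus a heteroatom lone pair. 10 = 4(2)+2, so the system is aromatic and both rings count as aromatic (benzofuran).
Ring C has only sp² ring atoms; a planar conformation would have a fully conjugated π system of 4 electrons. But 4 = 4(1), which is 4n not 4n+2, so ring C is not aromatic (cyclobutadiene) — cyclobutadiene is antiaromatic and distorts to a rectangle.
Rings D and E form a fused bicyclic system (with one sulfur) with 9 sp² atoms and 10 π electrons from ring double bonds plus a heteroatom lone pair. 10 = 4(2)+2, so the system is aromatic and both rings count as aromatic (benzothiophene).
Ring F is fully conjugated (every ring atom contributes a p orbital); 2 ring double bonds (4 π electrons) plus a heteroatom lone pair (2) give 6 π electrons. That satisfies 4n+2 with n=1, so ring F is aromatic (thiazole).
Aromatic: A, B, D, E, F. Total: 5.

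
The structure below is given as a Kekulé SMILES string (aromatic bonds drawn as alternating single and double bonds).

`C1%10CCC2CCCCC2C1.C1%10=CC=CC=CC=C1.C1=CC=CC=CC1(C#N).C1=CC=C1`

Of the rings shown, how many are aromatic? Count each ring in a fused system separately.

The SMILES encodes two fused six-membered saturated carbon rings; an eight-membered carbon ring with four alternating C=C double bonds; a seven-membered carbon ring with three C=C double bonds and one sp³ carbon; a four-membered carbon ring with two alternating C=C double bonds.
The 6-membered ring has only sp³ atoms, so it is not fully conjugated — not aromatic (cyclohexane ring).
The second 6-membered ring has only sp³ atoms, so it is not fully conjugated — not aromatic (cyclohexane ring).
The 8-membered ring has only sp² ring atoms; a planar conformation would have a fully conjugated π system of 8 electrons. But 8 = 4(2), which is 4n not 4n+2, so it is not aromatic (cyclooctatetraene) — cyclooctatetraene distorts into a non-planar tub to avoid antiaromaticity.
The 7-membered ring has one sp³ carbon, so it is not fully conjugated — not aromatic (cycloheptatriene).
The 4-membered ring has only sp² ring atoms; a planar conformation would have a fully conjugated π system of 4 electrons. But 4 = 4(1), which is 4n not 4n+2, so it is not aromatic (cyclobutadiene) — cyclobutadiene is antiaromatic and distorts to a rectangle.
None of the rings are aromatic. Total: 0.

0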